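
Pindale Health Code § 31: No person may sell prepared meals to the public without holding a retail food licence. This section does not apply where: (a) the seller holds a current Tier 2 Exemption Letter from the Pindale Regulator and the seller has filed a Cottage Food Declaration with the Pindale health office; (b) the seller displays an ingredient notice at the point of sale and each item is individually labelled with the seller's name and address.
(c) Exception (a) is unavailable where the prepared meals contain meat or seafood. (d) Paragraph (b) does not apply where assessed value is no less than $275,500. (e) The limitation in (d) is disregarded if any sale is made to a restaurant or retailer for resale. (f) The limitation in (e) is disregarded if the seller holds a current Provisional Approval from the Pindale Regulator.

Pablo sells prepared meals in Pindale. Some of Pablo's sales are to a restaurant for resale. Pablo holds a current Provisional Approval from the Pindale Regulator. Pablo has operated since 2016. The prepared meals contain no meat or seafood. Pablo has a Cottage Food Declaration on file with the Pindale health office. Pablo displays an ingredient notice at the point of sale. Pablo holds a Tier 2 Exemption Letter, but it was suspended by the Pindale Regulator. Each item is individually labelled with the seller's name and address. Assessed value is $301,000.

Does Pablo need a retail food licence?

Exception (a) fails — no current Tier 2 Exemption Letter is held.
All of (b)'s requirements are met (an ingredient notice is displayed; items are individually labelled). Turning to paragraphs (d)–(f): (d) operates — assessed value is $301,000, meeting the $275,500 threshold. (e) would limit (d) — some sales are to a restaurant for resale — but (f) sets (e) aside: (f) operates — a current Provisional Approval is held. Exception (b) does not apply.
No exception is made out. Pablo falls within the general rule.

Yes — Pablo must hold a retail food licence.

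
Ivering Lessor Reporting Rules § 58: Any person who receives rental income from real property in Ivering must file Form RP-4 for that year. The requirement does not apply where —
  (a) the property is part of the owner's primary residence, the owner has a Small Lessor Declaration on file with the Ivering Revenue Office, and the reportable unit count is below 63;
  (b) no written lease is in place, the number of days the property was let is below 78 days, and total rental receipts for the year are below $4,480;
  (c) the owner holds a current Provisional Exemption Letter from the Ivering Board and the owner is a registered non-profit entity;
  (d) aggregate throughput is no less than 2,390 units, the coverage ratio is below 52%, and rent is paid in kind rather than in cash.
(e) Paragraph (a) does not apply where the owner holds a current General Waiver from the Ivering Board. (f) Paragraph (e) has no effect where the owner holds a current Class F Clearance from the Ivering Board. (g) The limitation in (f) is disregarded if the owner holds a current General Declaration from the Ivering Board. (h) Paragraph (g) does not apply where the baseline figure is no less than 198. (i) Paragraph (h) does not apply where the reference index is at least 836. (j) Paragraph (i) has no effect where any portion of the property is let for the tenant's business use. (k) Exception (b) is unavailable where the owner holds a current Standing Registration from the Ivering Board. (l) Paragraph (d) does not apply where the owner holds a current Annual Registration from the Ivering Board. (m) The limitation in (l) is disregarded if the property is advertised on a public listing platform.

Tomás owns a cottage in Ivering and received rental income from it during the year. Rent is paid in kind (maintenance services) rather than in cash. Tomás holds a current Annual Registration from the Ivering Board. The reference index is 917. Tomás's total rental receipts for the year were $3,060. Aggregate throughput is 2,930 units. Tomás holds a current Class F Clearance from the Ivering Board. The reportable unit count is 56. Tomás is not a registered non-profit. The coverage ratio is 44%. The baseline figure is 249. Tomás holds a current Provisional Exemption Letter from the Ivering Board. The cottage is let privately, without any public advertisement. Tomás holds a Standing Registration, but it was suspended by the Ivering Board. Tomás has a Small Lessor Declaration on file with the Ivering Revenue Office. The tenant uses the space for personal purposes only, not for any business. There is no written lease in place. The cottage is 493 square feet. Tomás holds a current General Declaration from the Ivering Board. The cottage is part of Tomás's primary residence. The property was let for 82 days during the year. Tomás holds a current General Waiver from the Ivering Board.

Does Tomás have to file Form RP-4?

Yes — Tomás must file Form RP-4.

Exception (a): the cottage is part of the primary residence; a Small Lessor Declaration is on file; the reportable unit count is 56, below the 63 limit — every condition holds. But applying paragraphs (e)–(j): (e) is triggered — a current General Waiver is held. (f) would limit (e) — a current Class F Clearance is held — but (g) sets (f) aside: (g) operates against (f): a current General Declaration is held. (h) operates (the baseline figure is 249, meeting the 198 threshold), but is overridden by (i): (i) operates — the reference index is 917, meeting the 836 threshold. (j) does not operate here (the space is used for personal purposes only), so (i) stands. Exception (a) does not apply.
Exception (b) does not apply: the number of days the property was let is 82 days, not below 78 days.
Exception (c) does not apply: Tomás is not a registered non-profit.
Exception (d): aggregate throughput is 2,930 units, meeting the 2,390 units threshold; the coverage ratio is 44%, below the 52% limit; rent is paid in kind — every condition holds. However, paragraphs (l)–(m) must be considered: (l) operates against (d): a current Annual Registration is held. (m), which would lift (l), does not operate here — the property is let privately without advertisement. (d) is therefore removed.
None of the exceptions is available; § 58 applies in full.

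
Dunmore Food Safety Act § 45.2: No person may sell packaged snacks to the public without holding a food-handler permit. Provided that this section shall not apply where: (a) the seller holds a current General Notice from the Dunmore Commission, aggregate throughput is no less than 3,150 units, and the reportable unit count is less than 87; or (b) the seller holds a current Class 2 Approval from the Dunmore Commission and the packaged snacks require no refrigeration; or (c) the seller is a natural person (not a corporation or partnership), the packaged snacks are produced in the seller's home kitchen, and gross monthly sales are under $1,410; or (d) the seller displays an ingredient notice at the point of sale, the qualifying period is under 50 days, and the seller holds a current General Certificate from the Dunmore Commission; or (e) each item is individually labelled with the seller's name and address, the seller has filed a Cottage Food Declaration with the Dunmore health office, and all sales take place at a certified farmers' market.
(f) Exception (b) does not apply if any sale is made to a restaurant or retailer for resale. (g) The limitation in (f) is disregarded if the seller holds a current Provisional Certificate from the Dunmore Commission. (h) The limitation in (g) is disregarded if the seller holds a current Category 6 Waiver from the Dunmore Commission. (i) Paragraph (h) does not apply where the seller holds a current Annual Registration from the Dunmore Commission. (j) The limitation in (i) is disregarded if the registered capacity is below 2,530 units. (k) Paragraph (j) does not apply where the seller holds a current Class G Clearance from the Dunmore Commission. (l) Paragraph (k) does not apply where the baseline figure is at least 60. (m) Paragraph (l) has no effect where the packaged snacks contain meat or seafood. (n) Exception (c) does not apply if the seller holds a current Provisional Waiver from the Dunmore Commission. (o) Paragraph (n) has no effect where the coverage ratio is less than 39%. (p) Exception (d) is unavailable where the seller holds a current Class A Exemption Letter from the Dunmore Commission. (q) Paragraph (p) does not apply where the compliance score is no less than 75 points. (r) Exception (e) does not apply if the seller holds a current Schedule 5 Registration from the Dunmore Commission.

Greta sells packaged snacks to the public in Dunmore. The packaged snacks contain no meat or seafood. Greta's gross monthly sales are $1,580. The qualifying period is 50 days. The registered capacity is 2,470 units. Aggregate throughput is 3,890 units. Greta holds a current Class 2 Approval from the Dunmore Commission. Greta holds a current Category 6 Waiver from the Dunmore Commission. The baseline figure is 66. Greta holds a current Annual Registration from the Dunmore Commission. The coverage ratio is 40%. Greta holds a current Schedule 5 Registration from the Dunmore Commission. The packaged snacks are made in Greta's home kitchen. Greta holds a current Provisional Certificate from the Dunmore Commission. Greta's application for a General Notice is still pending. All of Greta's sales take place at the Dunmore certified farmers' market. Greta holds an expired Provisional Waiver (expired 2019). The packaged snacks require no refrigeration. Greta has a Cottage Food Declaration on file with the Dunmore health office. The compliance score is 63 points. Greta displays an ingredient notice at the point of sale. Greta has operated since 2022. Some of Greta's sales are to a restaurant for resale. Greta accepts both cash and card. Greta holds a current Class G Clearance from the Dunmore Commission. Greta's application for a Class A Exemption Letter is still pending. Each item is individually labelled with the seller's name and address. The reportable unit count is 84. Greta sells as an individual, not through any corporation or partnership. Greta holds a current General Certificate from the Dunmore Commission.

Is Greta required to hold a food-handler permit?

Yes — Greta must hold a food-handler permit.

Exception (a) does not apply: the General Notice is not current.
All of (b)'s requirements are met (a current Class 2 Approval is held; the packaged snacks are shelf-stable). But: (f) is engaged — some sales are to a restaurant for resale. (g) would limit (f) — a current Provisional Certificate is held — but (h) sets (g) aside: (h) operates — a current Category 6 Waiver is held. (i) is engaged (a current Annual Registration is held), but is set aside by (j): (j) operates against (i): the registered capacity is 2,470 units, below the 2,530 units limit. (k) operates (a current Class G Clearance is held), but is displaced by (l): (l) is engaged — the baseline figure is 66, meeting the 60 threshold. (m) is not engaged (the packaged snacks contain no meat or seafood), so (l) stands. Exception (b) does not apply.
Exception (c) does not apply: gross monthly sales are $1,580, not under $1,410.
Exception (d) requires that the qualifying period is under 50 days; but the qualifying period is 50 days, not under 50 days, so (d) is unavailable.
Exception (e) is satisfied on its face — items are individually labelled; a Cottage Food Declaration is on file; all sales are at a certified farmers' market. But: (r) operates against (e): a current Schedule 5 Registration is held. (e) is therefore removed.
No exception applies. The general rule governs.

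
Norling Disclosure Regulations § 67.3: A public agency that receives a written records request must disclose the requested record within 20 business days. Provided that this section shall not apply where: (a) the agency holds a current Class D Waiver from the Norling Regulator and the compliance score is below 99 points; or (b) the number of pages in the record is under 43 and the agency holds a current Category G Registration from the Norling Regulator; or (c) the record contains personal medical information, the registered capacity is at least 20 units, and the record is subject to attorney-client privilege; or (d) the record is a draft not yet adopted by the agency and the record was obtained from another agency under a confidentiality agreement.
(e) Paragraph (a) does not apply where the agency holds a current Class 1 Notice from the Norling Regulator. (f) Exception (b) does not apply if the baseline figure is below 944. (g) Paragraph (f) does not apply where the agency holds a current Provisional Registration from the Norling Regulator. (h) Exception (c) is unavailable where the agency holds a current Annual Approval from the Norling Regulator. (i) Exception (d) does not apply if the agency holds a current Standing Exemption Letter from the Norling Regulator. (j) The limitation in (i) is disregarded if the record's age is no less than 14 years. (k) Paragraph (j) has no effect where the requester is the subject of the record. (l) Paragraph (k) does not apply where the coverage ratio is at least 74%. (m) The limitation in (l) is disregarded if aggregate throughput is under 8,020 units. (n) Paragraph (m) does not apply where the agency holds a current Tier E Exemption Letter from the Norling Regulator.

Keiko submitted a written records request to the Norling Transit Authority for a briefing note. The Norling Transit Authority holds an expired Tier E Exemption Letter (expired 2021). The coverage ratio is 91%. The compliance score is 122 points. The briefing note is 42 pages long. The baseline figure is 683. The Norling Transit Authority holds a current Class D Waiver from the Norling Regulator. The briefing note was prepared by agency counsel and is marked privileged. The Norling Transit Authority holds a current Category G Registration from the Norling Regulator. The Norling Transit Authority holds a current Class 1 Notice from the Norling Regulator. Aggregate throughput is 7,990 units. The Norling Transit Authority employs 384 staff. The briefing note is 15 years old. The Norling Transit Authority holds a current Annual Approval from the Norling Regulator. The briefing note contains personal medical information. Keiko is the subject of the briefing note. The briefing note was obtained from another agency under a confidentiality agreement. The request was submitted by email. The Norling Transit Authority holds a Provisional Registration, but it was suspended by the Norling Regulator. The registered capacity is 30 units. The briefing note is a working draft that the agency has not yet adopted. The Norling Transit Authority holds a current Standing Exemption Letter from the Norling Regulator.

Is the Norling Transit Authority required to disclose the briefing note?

Exception (a) requires that the compliance score is below 99 points; but the compliance score is 122 points, not below 99 points, so (a) is unavailable.
Exception (b): the number of pages in the record is 42, under the 43 limit; a current Category G Registration is held — every condition holds. Turning to paragraphs (f)–(g): (f) operates against (b): the baseline figure is 683, below the 944 limit. (g) is inapplicable (there is no Provisional Registration in force), so (f) stands. (b) is therefore removed.
All of (c)'s requirements are met (the briefing note contains personal medical information; the registered capacity is 30 units, meeting the 20 units threshold; the briefing note is privileged). Turning to paragraph (h): (h) operates against (c): a current Annual Approval is held. (c) is therefore removed.
Exception (d) is satisfied on its face — the briefing note is an unadopted draft; the briefing note was obtained under a confidentiality agreement. However, paragraphs (i)–(n) must be considered: (i) operates against (d): a current Standing Exemption Letter is held. (j) applies (the record's age is 15 years, meeting the 14 years threshold), but is displaced by (k): (k) operates — Keiko is the subject of the briefing note. (l) would limit (k) — the coverage ratio is 91%, meeting the 74% threshold — but (m) sets (l) aside: (m) is triggered — aggregate throughput is 7,990 units, under the 8,020 units limit. (n), which would lift (m), is not engaged — there is no Tier E Exemption Letter in force. So (d) is unavailable.
No exception displaces § 67.3.

Yes — the Norling Transit Authority must disclose the briefing note.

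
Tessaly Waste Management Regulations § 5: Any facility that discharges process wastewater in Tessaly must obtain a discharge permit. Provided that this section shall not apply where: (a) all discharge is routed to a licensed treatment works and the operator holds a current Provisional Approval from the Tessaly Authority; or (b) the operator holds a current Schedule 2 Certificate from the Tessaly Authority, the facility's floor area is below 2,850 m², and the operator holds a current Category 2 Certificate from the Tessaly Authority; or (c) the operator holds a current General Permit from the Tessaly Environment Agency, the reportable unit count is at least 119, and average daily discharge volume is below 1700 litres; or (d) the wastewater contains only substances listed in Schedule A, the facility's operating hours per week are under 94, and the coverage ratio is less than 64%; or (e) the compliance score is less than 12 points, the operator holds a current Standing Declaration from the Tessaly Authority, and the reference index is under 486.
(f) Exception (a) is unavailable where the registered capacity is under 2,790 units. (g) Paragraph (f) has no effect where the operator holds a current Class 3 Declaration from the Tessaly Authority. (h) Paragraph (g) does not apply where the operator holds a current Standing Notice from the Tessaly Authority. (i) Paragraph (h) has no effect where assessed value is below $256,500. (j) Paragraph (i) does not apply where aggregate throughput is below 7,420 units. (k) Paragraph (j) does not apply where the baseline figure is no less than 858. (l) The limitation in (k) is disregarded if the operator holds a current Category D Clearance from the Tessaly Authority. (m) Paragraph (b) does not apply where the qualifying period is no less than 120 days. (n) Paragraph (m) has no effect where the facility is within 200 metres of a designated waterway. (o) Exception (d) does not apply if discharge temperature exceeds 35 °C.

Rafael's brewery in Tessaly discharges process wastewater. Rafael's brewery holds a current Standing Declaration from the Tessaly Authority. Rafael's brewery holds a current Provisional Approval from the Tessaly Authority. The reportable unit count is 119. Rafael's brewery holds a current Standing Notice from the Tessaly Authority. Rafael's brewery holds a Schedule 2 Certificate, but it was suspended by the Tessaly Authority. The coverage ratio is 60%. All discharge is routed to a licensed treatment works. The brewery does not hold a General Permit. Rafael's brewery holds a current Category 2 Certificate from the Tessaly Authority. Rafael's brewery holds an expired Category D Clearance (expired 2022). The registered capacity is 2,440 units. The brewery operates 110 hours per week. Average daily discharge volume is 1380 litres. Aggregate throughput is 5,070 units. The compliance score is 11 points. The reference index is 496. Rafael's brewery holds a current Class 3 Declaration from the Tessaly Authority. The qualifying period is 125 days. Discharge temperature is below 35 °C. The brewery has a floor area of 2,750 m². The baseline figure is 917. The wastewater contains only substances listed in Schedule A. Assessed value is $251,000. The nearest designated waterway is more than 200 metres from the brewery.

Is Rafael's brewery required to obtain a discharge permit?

No — exception (a) applies; Rafael's brewery is not required to obtain a discharge permit.

Exception (a)'s conditions are all satisfied: discharge is routed to a licensed treatment works; a current Provisional Approval is held. Applying paragraphs (f)–(l): (f) would limit (a) — the registered capacity is 2,440 units, under the 2,790 units limit — but (g) sets (f) aside: (g) operates against (f): a current Class 3 Declaration is held. (h) applies (a current Standing Notice is held), but is set aside by (i): (i) operates against (h): assessed value is $251,000, below the $256,500 limit. (j) operates (aggregate throughput is 5,070 units, below the 7,420 units limit), but is overridden by (k): (k) operates — the baseline figure is 917, meeting the 858 threshold. (l) does not operate here (there is no Category D Clearance in force), so (k) stands. So (a) applies.
Exception (b) requires that the operator holds a current Schedule 2 Certificate from the Tessaly Authority; but no current Schedule 2 Certificate is held, so (b) is unavailable.
Exception (c) does not apply: no General Permit is held.
Exception (d) does not apply: the facility's operating hours per week are 110, not under 94.
Exception (e) does not apply: the reference index is 496, not under 486.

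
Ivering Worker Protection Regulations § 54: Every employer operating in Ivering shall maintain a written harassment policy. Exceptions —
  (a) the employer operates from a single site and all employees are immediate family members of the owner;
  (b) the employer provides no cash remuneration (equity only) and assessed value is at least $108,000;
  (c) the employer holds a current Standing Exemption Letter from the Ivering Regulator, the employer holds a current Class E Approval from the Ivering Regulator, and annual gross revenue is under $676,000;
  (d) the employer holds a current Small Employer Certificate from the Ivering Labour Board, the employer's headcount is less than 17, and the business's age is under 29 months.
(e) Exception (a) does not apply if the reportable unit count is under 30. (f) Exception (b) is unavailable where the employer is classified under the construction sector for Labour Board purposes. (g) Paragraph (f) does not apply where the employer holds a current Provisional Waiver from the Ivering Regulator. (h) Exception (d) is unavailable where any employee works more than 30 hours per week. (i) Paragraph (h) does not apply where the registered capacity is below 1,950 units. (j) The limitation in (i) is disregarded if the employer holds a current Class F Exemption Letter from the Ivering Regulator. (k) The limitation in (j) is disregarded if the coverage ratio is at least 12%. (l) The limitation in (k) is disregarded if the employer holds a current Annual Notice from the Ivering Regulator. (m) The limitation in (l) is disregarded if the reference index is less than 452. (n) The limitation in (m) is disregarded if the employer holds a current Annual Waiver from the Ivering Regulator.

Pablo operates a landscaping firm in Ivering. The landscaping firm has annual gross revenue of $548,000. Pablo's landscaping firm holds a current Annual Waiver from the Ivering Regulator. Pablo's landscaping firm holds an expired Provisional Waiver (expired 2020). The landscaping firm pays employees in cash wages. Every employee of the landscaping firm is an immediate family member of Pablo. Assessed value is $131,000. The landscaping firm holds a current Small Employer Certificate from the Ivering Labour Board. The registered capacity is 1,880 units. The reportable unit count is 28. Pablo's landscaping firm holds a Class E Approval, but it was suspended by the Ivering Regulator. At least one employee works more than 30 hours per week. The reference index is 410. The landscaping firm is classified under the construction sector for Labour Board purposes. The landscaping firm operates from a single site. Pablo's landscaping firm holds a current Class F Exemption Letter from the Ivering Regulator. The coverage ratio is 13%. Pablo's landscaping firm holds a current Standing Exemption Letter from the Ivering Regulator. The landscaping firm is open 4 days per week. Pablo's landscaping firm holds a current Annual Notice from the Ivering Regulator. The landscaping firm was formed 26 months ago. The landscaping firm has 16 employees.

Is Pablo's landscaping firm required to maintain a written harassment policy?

Exception (a) is satisfied on its face — the employer operates from a single site; every employee is an immediate family member. Turning to paragraph (e): (e) operates against (a): the reportable unit count is 28, under the 30 limit. (a) is therefore removed.
Exception (b) does not apply: employees are paid cash wages.
Exception (c) does not apply: there is no Class E Approval in force.
Exception (d) is satisfied on its face — a current Small Employer Certificate is held; the employer's headcount is 16, less than the 17 limit; the business's age is 26 months, under the 29 months limit. But applying paragraphs (h)–(n): (h) is triggered — at least one employee exceeds 30 hours/week. (i) would limit (h) — the registered capacity is 1,880 units, below the 1,950 units limit — but (j) sets (i) aside: (j) is triggered — a current Class F Exemption Letter is held. (k) would limit (j) — the coverage ratio is 13%, meeting the 12% threshold — but (l) sets (k) aside: (l) is engaged — a current Annual Notice is held. (m) would limit (l) — the reference index is 410, less than the 452 limit — but (n) sets (m) aside: (n) operates against (m): a current Annual Waiver is held. Exception (d) does not apply.
None of the exceptions is available; § 54 applies in full.

Yes — Pablo's landscaping firm must maintain a written harassment policy.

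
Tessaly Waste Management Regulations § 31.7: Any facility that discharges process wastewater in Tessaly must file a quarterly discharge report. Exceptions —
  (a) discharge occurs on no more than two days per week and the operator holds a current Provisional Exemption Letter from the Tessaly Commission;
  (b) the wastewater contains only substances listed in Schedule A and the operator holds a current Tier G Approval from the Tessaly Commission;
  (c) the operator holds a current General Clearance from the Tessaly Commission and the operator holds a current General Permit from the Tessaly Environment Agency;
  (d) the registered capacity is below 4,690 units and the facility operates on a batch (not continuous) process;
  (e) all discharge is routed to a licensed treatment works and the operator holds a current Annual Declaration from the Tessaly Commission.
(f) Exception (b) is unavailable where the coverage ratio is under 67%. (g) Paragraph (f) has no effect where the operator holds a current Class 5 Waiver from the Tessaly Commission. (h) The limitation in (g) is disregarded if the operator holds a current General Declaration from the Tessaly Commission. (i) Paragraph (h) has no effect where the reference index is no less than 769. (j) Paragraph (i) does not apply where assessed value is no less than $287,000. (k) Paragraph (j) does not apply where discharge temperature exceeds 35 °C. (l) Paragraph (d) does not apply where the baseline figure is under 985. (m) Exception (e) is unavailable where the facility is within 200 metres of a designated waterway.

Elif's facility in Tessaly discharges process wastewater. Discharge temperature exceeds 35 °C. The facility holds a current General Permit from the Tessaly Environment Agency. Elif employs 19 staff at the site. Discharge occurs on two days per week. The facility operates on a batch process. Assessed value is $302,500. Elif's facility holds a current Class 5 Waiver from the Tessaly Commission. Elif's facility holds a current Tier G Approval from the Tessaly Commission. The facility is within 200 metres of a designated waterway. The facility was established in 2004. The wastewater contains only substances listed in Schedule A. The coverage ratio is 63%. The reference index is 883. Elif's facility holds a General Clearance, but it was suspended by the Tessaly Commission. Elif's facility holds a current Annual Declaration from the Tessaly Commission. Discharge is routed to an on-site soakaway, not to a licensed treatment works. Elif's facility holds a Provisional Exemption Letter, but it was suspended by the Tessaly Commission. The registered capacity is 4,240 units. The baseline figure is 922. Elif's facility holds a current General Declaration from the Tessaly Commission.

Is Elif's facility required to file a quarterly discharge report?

Exception (a) requires that the operator holds a current Provisional Exemption Letter from the Tessaly Commission; but the Provisional Exemption Letter is not current, so (a) is unavailable.
Exception (b) is satisfied on its face — the wastewater is Schedule-A-only; a current Tier G Approval is held. As to paragraphs (f)–(k): (f) would limit (b) — the coverage ratio is 63%, under the 67% limit — but (g) sets (f) aside: (g) is engaged — a current Class 5 Waiver is held. (h) would limit (g) — a current General Declaration is held — but (i) sets (h) aside: (i) operates against (h): the reference index is 883, meeting the 769 threshold. (j) would limit (i) — assessed value is $302,500, meeting the $287,000 threshold — but (k) sets (j) aside: (k) is triggered — discharge temperature exceeds 35 °C. Exception (b) stands.
Exception (c) does not apply: there is no General Clearance in force.
Exception (d) is satisfied on its face — the registered capacity is 4,240 units, below the 4,690 units limit; the facility operates on a batch process. However, paragraph (l) must be considered: (l) operates against (d): the baseline figure is 922, under the 985 limit. (d) is therefore removed.
Exception (e) does not apply: discharge is not routed to a licensed treatment works.

No — exception (b) applies; Elif's facility is not required to file a quarterly discharge report.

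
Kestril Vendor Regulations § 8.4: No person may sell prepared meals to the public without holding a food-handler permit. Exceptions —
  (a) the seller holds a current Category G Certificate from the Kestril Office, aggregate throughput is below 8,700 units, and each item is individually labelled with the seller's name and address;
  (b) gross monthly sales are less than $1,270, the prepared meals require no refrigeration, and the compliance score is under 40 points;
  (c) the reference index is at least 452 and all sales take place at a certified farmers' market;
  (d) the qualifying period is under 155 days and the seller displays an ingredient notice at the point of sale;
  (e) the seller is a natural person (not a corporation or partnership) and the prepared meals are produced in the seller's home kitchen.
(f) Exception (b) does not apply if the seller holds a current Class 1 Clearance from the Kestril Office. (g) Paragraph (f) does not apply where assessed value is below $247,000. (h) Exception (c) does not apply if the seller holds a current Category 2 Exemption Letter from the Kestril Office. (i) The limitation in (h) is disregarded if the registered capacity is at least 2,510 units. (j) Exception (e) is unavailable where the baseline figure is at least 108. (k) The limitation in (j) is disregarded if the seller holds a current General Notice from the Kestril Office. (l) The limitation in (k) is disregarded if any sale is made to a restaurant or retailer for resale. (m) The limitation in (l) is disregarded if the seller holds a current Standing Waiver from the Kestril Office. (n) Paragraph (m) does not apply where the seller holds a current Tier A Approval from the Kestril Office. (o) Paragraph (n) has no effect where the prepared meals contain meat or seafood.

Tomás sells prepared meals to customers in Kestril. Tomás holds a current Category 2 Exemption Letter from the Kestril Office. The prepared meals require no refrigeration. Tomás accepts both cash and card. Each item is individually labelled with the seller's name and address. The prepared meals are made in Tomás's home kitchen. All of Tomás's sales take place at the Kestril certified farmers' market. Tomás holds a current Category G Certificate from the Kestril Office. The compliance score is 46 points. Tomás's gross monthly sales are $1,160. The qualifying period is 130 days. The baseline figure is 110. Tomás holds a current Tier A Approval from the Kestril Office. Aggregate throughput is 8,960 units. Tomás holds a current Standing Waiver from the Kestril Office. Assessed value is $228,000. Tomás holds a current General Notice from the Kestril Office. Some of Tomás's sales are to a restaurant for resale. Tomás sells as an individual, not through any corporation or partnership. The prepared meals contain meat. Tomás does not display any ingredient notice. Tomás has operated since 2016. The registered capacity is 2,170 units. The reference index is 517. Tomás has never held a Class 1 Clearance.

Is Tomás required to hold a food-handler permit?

No — exception (e) applies; Tomás is not required to hold a food-handler permit.

Exception (a) fails — aggregate throughput is 8,960 units, not below 8,700 units.
Exception (b) does not apply: the compliance score is 46 points, not under 40 points.
All of (c)'s requirements are met (the reference index is 517, meeting the 452 threshold; all sales are at a certified farmers' market). But: (h) operates against (c): a current Category 2 Exemption Letter is held. (i) is not triggered (the registered capacity is 2,170 units, short of 2,510 units), so (h) stands. So (c) is unavailable.
Exception (d) does not apply: no ingredient notice is displayed.
Exception (e): the seller is a natural person; the prepared meals are home-kitchen produced — every condition holds. Under paragraphs (j)–(o): (j) would limit (e) — the baseline figure is 110, meeting the 108 threshold — but (k) sets (j) aside: (k) operates against (j): a current General Notice is held. (l) would limit (k) — some sales are to a restaurant for resale — but (m) sets (l) aside: (m) applies — a current Standing Waiver is held. (n) is triggered (a current Tier A Approval is held), but is itself disapplied by (o): (o) operates against (n): the prepared meals contain meat. (e) remains available.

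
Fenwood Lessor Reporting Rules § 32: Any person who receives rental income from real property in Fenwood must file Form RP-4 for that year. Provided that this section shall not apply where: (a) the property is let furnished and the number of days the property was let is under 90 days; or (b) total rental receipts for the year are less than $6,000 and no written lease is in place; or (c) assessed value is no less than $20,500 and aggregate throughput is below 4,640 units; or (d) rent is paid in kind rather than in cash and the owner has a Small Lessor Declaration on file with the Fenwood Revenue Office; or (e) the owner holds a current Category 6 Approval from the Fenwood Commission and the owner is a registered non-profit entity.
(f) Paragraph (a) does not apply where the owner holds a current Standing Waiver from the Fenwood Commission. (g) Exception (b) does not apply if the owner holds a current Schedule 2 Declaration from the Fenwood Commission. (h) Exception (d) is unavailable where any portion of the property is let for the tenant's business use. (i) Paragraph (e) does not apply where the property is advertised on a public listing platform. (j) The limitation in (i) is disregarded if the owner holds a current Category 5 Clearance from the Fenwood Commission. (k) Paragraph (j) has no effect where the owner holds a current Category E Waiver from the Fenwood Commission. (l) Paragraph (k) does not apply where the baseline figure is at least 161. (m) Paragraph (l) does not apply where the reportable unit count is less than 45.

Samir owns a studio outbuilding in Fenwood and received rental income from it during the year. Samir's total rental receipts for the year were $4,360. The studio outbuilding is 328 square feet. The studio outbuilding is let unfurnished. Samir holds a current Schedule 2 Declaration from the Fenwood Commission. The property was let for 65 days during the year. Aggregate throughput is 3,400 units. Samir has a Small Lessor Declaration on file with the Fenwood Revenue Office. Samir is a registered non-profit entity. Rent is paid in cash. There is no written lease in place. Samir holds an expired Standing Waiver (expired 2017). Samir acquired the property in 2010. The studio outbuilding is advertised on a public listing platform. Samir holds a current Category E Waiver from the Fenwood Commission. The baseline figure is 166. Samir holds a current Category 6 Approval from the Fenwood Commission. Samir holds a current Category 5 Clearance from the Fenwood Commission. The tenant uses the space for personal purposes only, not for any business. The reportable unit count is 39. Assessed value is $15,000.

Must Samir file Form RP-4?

Yes — Samir must file Form RP-4.

Exception (a) fails — the property is let unfurnished.
All of (b)'s requirements are met (total rental receipts for the year are $4,360, less than the $6,000 limit; there is no written lease). But: (g) operates against (b): a current Schedule 2 Declaration is held. So (b) is unavailable.
Exception (c) does not apply: assessed value is $15,000, short of $20,500.
Exception (d) requires that rent is paid in kind rather than in cash; but rent is paid in cash, so (d) is unavailable.
Exception (e)'s conditions are all satisfied: a current Category 6 Approval is held; Samir is a registered non-profit. Turning to paragraphs (i)–(m): (i) is engaged — the property is publicly advertised. (j) is triggered (a current Category 5 Clearance is held), but is set aside by (k): (k) operates against (j): a current Category E Waiver is held. (l) would limit (k) — the baseline figure is 166, meeting the 161 threshold — but (m) sets (l) aside: (m) operates against (l): the reportable unit count is 39, less than the 45 limit. (e) is therefore removed.
No exception displaces § 32.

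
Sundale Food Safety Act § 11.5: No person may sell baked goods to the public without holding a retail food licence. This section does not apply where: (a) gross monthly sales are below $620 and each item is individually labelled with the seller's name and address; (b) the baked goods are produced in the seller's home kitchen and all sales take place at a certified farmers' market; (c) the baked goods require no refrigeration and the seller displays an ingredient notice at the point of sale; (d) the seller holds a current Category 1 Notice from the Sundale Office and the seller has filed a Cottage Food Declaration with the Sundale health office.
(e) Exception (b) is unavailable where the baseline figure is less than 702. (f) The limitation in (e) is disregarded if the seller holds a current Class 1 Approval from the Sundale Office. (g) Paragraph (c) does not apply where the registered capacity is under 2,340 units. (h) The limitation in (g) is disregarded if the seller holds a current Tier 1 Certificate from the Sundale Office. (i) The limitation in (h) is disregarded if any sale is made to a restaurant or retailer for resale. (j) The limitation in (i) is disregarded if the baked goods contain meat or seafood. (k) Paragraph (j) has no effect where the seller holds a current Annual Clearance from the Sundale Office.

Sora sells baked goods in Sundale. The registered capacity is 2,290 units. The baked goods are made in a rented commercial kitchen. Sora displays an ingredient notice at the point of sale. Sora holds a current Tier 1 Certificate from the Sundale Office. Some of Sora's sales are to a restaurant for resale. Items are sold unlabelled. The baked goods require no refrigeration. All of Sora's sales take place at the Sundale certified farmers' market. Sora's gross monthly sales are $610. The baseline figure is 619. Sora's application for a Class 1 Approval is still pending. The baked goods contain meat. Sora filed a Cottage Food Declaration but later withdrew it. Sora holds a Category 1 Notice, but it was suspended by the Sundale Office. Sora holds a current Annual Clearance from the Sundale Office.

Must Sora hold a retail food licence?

Yes — Sora must hold a retail food licence.

Exception (a) requires that each item is individually labelled with the seller's name and address; but items are sold unlabelled, so (a) is unavailable.
Exception (b) requires that the baked goods are produced in the seller's home kitchen; but the baked goods are made in a commercial kitchen, not a home kitchen, so (b) is unavailable.
Exception (c)'s conditions are all satisfied: the baked goods are shelf-stable; an ingredient notice is displayed. But applying paragraphs (g)–(k): (g) is engaged — the registered capacity is 2,290 units, under the 2,340 units limit. (h) is engaged (a current Tier 1 Certificate is held), but is displaced by (i): (i) operates against (h): some sales are to a restaurant for resale. (j) applies (the baked goods contain meat), but is set aside by (k): (k) operates — a current Annual Clearance is held. Exception (c) does not apply.
Exception (d) fails — no current Category 1 Notice is held.
No exception displaces § 11.5.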